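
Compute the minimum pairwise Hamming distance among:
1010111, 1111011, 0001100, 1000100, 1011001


Comparing all pairs, minimum distance: 2
Can detect 1 errors, correct 0 errors

2


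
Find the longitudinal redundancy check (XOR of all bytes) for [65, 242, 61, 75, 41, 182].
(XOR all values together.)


XOR chain: 65 ^ 242 ^ 61 ^ 75 ^ 41 ^ 182 = 90

90


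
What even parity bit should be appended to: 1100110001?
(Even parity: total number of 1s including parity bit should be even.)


Number of 1s in data: 5
Parity bit: 1

1


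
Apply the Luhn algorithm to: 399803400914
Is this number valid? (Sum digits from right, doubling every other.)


Luhn sum = 58
58 mod 10 = 8

Invalid (Luhn sum mod 10 = 8)


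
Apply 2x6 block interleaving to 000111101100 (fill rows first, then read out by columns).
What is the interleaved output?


Matrix:
  000111
  101100
Read columns: 010001111010

010001111010


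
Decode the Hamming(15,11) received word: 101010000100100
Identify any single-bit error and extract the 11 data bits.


Syndrome = 0: no error detected

Data: 11000100100 (no errors)


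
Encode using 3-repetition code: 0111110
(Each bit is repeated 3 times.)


Each bit -> 3 copies

000111111111111111000


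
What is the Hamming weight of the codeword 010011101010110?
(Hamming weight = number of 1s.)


Counting 1s in 010011101010110

8


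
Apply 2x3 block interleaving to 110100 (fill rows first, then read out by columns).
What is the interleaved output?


Matrix:
  110
  100
Read columns: 111000

111000


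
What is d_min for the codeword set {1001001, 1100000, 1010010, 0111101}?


Comparing all pairs, minimum distance: 3
Can detect 2 errors, correct 1 errors

3


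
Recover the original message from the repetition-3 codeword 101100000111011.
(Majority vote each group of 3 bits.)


Groups: 101, 100, 000, 111, 011
Majority votes: 10011

10011


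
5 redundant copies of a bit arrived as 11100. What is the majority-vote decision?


Ones: 3 out of 5
Threshold: 3

1 (3/5 voted 1)


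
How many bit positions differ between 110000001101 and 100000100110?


XOR: 010000101011
Count of 1s: 5

5


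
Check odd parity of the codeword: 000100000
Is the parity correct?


Number of 1s: 1

Yes, parity is correct (1 ones)


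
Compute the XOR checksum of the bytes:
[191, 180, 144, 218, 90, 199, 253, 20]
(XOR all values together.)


XOR chain: 191 ^ 180 ^ 144 ^ 218 ^ 90 ^ 199 ^ 253 ^ 20 = 53

53


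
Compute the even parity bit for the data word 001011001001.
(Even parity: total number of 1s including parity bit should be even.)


Number of 1s in data: 5
Parity bit: 1

1


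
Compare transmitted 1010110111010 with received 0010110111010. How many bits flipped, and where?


XOR: 1000000000000

1 error(s) at position(s): 0


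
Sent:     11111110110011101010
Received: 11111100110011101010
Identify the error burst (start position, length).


XOR: 00000010000000000000

Burst at position 6, length 1


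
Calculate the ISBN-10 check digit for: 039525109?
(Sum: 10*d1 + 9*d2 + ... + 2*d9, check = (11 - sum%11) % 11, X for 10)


Weighted sum: 193
193 mod 11 = 6

Check digit: 5


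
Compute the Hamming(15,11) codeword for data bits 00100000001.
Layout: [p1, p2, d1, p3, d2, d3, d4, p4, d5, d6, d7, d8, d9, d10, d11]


Parity bits: p1=1, p2=0, p3=0, p4=1

100001010000001


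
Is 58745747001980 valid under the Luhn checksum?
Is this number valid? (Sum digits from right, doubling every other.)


Luhn sum = 59
59 mod 10 = 9

Invalid (Luhn sum mod 10 = 9)


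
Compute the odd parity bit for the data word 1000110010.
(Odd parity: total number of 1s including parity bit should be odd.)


Number of 1s in data: 4
Parity bit: 1

1


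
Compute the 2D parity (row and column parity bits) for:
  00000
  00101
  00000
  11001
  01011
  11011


Row parities: 000110
Column parities: 01100

Row P: 000110, Col P: 01100, Corner: 0


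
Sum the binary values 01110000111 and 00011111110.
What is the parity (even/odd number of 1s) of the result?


01110000111 = 903
00011111110 = 254
Sum = 1157 = 10010000101
1s count = 4

even parity (4 ones in 10010000101)


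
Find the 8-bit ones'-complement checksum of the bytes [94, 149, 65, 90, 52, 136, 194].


Sum = 780 mod 256 = 12
Complement = 243

243


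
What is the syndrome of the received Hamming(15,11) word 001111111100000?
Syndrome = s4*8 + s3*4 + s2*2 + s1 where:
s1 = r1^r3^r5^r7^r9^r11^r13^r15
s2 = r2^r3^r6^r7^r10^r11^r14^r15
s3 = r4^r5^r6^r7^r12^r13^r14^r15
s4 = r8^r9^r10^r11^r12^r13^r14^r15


s1=0, s2=0, s3=0, s4=1

Syndrome = 8 (error at position 8)


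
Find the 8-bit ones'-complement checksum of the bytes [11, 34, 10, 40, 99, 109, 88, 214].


Sum = 605 mod 256 = 93
Complement = 162

162


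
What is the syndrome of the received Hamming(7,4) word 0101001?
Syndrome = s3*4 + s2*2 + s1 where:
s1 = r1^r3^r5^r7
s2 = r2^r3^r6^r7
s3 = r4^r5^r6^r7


s1=1, s2=0, s3=0

Syndrome = 1 (error at position 1)


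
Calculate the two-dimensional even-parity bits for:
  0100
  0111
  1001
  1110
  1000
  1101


Row parities: 110111
Column parities: 0001

Row P: 110111, Col P: 0001, Corner: 1


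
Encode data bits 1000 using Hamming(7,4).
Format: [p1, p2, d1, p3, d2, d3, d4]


Parity bits: p1=1, p2=1, p3=0

1110000


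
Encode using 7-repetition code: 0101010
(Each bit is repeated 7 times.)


Each bit -> 7 copies

0000000111111100000001111111000000011111110000000


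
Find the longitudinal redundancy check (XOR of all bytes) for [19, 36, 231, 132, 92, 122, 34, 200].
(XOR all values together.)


XOR chain: 19 ^ 36 ^ 231 ^ 132 ^ 92 ^ 122 ^ 34 ^ 200 = 152

152


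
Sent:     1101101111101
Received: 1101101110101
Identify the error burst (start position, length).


XOR: 0000000001000

Burst at position 9, length 1


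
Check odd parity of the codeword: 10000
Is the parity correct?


Number of 1s: 1

Yes, parity is correct (1 ones)


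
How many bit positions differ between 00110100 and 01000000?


XOR: 01110100
Count of 1s: 4

4


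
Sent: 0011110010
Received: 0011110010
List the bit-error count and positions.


XOR: 0000000000

0 errors (received matches sent)


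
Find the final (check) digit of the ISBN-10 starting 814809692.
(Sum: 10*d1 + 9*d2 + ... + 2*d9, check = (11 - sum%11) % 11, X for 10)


Weighted sum: 277
277 mod 11 = 2

Check digit: 9


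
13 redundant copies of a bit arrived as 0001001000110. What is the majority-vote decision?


Ones: 4 out of 13
Threshold: 7

0 (4/13 voted 1)


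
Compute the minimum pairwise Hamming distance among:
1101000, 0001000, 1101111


Comparing all pairs, minimum distance: 2
Can detect 1 errors, correct 0 errors

2


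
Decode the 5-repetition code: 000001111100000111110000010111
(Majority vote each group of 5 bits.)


Groups: 00000, 11111, 00000, 11111, 00000, 10111
Majority votes: 010101

010101


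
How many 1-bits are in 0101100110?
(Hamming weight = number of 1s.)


Counting 1s in 0101100110

5


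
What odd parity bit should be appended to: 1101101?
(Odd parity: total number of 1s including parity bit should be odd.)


Number of 1s in data: 5
Parity bit: 0

0


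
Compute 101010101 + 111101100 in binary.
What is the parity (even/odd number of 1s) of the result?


101010101 = 341
111101100 = 492
Sum = 833 = 1101000001
1s count = 4

even parity (4 ones in 1101000001)


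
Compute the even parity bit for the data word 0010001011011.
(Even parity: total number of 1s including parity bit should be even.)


Number of 1s in data: 6
Parity bit: 0

0


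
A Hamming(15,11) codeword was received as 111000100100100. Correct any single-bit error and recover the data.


Syndrome = 0: no error detected

Data: 10010100100 (no errors)


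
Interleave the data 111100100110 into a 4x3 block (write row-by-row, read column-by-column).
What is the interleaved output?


Matrix:
  111
  100
  100
  110
Read columns: 111110011000

111110011000


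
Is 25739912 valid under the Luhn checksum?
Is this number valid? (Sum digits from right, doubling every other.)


Luhn sum = 39
39 mod 10 = 9

Invalid (Luhn sum mod 10 = 9)


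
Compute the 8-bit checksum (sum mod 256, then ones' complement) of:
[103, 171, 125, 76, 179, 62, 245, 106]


Sum = 1067 mod 256 = 43
Complement = 212

212


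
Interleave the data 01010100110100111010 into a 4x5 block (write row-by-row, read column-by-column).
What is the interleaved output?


Matrix:
  01010
  10011
  01001
  11010
Read columns: 01011011000011010110

01011011000011010110


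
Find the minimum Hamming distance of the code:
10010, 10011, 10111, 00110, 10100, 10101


Comparing all pairs, minimum distance: 1
Can detect 0 errors, correct 0 errors

1


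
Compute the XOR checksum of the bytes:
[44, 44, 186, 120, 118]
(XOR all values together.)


XOR chain: 44 ^ 44 ^ 186 ^ 120 ^ 118 = 180

180


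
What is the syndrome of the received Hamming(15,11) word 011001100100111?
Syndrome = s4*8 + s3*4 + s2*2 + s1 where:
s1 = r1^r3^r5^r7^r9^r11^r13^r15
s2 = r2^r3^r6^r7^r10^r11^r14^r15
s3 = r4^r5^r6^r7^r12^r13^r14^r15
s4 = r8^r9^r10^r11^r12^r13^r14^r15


s1=0, s2=1, s3=1, s4=0

Syndrome = 6 (error at position 6)


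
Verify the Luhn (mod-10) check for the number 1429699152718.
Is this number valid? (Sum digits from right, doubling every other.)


Luhn sum = 72
72 mod 10 = 2

Invalid (Luhn sum mod 10 = 2)


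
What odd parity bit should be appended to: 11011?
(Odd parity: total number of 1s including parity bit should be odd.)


Number of 1s in data: 4
Parity bit: 1

1


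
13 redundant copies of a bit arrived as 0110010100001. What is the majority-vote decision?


Ones: 5 out of 13
Threshold: 7

0 (5/13 voted 1)


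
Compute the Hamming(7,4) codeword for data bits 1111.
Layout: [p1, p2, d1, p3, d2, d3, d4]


Parity bits: p1=1, p2=1, p3=1

1111111


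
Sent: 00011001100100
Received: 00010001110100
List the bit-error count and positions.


XOR: 00001000010000

2 error(s) at position(s): 4, 9


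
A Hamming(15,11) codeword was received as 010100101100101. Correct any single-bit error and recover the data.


Syndrome = 0: no error detected

Data: 00011100101 (no errors)


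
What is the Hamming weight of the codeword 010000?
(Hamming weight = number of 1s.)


Counting 1s in 010000

1


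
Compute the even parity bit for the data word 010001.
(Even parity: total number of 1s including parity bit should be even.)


Number of 1s in data: 2
Parity bit: 0

0


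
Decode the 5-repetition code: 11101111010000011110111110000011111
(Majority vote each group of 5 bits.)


Groups: 11101, 11101, 00000, 11110, 11111, 00000, 11111
Majority votes: 1101101

1101101


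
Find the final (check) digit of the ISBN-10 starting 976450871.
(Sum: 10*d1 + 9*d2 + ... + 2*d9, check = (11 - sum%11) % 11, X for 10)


Weighted sum: 314
314 mod 11 = 6

Check digit: 5


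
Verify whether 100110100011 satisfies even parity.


Number of 1s: 6

Yes, parity is correct (6 ones)


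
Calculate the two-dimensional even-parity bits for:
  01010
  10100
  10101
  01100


Row parities: 0010
Column parities: 00111

Row P: 0010, Col P: 00111, Corner: 1


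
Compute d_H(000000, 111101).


XOR: 111101
Count of 1s: 5

5


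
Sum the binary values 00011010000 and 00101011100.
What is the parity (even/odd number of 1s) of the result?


00011010000 = 208
00101011100 = 348
Sum = 556 = 1000101100
1s count = 4

even parity (4 ones in 1000101100)


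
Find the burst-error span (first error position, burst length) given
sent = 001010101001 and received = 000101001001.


XOR: 001111100000

Burst at position 2, length 5


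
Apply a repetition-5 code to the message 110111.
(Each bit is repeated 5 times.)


Each bit -> 5 copies

111111111100000111111111111111


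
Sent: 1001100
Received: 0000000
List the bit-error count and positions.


XOR: 1001100

3 error(s) at position(s): 0, 3, 4


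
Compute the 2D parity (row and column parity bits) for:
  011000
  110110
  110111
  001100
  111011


Row parities: 00101
Column parities: 101110

Row P: 00101, Col P: 101110, Corner: 0


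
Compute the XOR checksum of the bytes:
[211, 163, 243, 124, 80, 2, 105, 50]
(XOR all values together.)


XOR chain: 211 ^ 163 ^ 243 ^ 124 ^ 80 ^ 2 ^ 105 ^ 50 = 246

246


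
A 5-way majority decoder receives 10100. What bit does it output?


Ones: 2 out of 5
Threshold: 3

0 (2/5 voted 1)


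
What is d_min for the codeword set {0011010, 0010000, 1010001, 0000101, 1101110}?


Comparing all pairs, minimum distance: 2
Can detect 1 errors, correct 0 errors

2


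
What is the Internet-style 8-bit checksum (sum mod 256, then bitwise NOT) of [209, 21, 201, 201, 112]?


Sum = 744 mod 256 = 232
Complement = 23

23


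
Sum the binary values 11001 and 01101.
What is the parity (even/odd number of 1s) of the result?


11001 = 25
01101 = 13
Sum = 38 = 100110
1s count = 3

odd parity (3 ones in 100110)


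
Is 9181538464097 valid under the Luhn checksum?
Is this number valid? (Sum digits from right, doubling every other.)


Luhn sum = 78
78 mod 10 = 8

Invalid (Luhn sum mod 10 = 8)


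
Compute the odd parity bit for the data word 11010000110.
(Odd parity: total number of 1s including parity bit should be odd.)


Number of 1s in data: 5
Parity bit: 0

0


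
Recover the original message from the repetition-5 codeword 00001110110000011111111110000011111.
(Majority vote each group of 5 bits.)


Groups: 00001, 11011, 00000, 11111, 11111, 00000, 11111
Majority votes: 0101101

0101101


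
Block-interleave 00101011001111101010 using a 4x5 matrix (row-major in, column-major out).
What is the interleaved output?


Matrix:
  00101
  01100
  11111
  01010
Read columns: 00100111111000111010

00100111111000111010


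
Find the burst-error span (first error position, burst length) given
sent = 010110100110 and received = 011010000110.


XOR: 001100100000

Burst at position 2, length 5


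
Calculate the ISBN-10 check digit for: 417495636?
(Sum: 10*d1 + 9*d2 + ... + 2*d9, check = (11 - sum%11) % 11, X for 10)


Weighted sum: 257
257 mod 11 = 4

Check digit: 7


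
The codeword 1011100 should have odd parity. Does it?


Number of 1s: 4

No, parity error (4 ones)


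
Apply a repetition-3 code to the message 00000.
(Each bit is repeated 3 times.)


Each bit -> 3 copies

000000000000000


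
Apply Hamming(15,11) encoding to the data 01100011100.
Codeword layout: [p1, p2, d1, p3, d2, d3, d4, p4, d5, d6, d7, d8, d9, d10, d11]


Parity bits: p1=1, p2=0, p3=0, p4=1

100011010011100


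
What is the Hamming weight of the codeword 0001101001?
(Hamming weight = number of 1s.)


Counting 1s in 0001101001

4


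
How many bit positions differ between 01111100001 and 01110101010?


XOR: 00001001011
Count of 1s: 4

4


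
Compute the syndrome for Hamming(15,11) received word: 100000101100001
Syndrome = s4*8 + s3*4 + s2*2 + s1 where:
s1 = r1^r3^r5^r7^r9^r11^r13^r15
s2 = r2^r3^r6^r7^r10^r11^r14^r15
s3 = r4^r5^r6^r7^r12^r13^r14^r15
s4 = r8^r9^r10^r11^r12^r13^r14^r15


s1=0, s2=1, s3=0, s4=1

Syndrome = 10 (error at position 10)


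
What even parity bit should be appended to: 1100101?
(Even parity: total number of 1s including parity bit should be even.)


Number of 1s in data: 4
Parity bit: 0

0


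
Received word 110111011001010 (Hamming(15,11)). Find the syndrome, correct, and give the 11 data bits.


Syndrome = 7: error at position 7

Data: 01111001010 (corrected bit 7)


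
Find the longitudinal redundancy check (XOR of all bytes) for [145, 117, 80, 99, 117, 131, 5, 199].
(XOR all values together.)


XOR chain: 145 ^ 117 ^ 80 ^ 99 ^ 117 ^ 131 ^ 5 ^ 199 = 227

227


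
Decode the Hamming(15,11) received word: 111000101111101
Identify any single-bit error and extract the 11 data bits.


Syndrome = 1: error at position 1

Data: 10011111101 (corrected bit 1)


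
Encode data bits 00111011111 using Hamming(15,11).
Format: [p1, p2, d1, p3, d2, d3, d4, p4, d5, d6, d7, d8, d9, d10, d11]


Parity bits: p1=1, p2=1, p3=0, p4=0

110001101011111


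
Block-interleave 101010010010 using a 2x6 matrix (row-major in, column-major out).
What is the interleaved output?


Matrix:
  101010
  010010
Read columns: 100110001100

100110001100


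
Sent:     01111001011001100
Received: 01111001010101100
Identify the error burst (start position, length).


XOR: 00000000001100000

Burst at position 10, length 2


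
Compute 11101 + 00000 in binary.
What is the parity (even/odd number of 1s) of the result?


11101 = 29
00000 = 0
Sum = 29 = 11101
1s count = 4

even parity (4 ones in 11101)


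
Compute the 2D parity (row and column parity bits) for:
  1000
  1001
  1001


Row parities: 100
Column parities: 1000

Row P: 100, Col P: 1000, Corner: 1


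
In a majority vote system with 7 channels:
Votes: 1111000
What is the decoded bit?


Ones: 4 out of 7
Threshold: 4

1 (4/7 voted 1)


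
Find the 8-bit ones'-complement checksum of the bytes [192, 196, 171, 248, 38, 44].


Sum = 889 mod 256 = 121
Complement = 134

134


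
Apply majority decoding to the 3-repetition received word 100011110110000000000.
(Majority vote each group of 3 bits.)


Groups: 100, 011, 110, 110, 000, 000, 000
Majority votes: 0111000

0111000


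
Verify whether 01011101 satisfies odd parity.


Number of 1s: 5

Yes, parity is correct (5 ones)


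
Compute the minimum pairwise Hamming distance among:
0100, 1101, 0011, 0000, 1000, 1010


Comparing all pairs, minimum distance: 1
Can detect 0 errors, correct 0 errors

1


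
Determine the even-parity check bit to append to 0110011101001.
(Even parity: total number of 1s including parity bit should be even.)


Number of 1s in data: 7
Parity bit: 1

1


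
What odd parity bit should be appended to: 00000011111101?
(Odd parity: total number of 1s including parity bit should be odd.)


Number of 1s in data: 7
Parity bit: 0

0


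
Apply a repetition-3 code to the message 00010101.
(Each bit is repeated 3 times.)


Each bit -> 3 copies

000000000111000111000111


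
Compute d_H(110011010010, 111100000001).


XOR: 001111010011
Count of 1s: 7

7


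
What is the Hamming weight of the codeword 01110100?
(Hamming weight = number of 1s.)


Counting 1s in 01110100

4


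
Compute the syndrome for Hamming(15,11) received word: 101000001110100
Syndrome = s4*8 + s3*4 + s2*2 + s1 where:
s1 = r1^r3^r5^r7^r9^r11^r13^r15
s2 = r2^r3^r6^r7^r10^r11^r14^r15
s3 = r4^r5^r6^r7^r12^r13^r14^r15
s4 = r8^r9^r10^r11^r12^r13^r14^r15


s1=1, s2=1, s3=1, s4=0

Syndrome = 7 (error at position 7)


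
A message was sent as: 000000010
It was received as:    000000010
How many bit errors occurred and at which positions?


XOR: 000000000

0 errors (received matches sent)


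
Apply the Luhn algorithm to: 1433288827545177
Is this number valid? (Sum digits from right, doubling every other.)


Luhn sum = 72
72 mod 10 = 2

Invalid (Luhn sum mod 10 = 2)


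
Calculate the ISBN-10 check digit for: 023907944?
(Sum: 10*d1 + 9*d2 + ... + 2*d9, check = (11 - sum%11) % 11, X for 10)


Weighted sum: 196
196 mod 11 = 9

Check digit: 2


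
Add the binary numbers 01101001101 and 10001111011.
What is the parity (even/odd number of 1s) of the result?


01101001101 = 845
10001111011 = 1147
Sum = 1992 = 11111001000
1s count = 6

even parity (6 ones in 11111001000)


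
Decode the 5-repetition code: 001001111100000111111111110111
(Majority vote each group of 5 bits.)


Groups: 00100, 11111, 00000, 11111, 11111, 10111
Majority votes: 010111

010111


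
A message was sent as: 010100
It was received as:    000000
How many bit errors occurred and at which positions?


XOR: 010100

2 error(s) at position(s): 1, 3


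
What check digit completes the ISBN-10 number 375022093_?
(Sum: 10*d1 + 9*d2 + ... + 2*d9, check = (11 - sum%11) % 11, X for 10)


Weighted sum: 188
188 mod 11 = 1

Check digit: X


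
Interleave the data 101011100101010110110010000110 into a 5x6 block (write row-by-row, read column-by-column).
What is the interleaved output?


Matrix:
  101011
  100101
  010110
  110010
  000110
Read columns: 110100011010000011011011111000

110100011010000011011011111000


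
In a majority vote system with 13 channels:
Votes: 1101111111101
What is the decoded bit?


Ones: 11 out of 13
Threshold: 7

1 (11/13 voted 1)


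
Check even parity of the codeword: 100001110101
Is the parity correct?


Number of 1s: 6

Yes, parity is correct (6 ones)


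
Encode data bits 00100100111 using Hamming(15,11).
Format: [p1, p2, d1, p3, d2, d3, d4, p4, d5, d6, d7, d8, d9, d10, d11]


Parity bits: p1=0, p2=0, p3=0, p4=0

000001000100111


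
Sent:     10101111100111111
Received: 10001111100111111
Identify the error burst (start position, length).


XOR: 00100000000000000

Burst at position 2, length 1


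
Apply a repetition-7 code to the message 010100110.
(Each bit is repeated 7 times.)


Each bit -> 7 copies

000000011111110000000111111100000000000000111111111111110000000


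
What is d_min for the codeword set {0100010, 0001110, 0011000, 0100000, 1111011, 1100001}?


Comparing all pairs, minimum distance: 1
Can detect 0 errors, correct 0 errors

1


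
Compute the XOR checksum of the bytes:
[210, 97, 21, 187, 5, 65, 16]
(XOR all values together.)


XOR chain: 210 ^ 97 ^ 21 ^ 187 ^ 5 ^ 65 ^ 16 = 73

73


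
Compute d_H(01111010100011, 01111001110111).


XOR: 00000011010100
Count of 1s: 4

4


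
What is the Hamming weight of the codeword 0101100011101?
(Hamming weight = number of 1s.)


Counting 1s in 0101100011101

7


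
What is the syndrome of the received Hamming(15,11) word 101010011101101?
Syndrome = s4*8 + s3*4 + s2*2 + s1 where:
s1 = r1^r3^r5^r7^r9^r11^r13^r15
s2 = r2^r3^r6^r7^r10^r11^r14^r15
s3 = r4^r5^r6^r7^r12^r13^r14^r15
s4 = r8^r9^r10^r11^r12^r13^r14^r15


s1=0, s2=1, s3=0, s4=0

Syndrome = 2 (error at position 2)


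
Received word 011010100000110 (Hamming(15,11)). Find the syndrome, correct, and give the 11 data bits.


Syndrome = 0: no error detected

Data: 11010000110 (no errors)


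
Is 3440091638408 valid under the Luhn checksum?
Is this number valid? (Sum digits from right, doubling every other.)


Luhn sum = 50
50 mod 10 = 0

Valid (Luhn sum mod 10 = 0)


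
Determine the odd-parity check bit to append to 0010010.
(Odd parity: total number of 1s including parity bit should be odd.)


Number of 1s in data: 2
Parity bit: 1

1


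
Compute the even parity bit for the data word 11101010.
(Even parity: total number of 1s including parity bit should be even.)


Number of 1s in data: 5
Parity bit: 1

1


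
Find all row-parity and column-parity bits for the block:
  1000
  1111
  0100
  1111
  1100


Row parities: 10100
Column parities: 0000

Row P: 10100, Col P: 0000, Corner: 0


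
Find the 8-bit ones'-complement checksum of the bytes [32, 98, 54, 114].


Sum = 298 mod 256 = 42
Complement = 213

213


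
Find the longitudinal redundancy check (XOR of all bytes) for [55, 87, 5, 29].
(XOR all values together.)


XOR chain: 55 ^ 87 ^ 5 ^ 29 = 120

120


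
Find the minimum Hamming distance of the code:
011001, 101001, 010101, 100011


Comparing all pairs, minimum distance: 2
Can detect 1 errors, correct 0 errors

2


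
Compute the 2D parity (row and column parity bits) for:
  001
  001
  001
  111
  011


Row parities: 11110
Column parities: 101

Row P: 11110, Col P: 101, Corner: 0


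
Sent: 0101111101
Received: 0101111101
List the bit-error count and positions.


XOR: 0000000000

0 errors (received matches sent)


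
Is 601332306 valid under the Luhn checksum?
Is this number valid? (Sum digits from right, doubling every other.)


Luhn sum = 29
29 mod 10 = 9

Invalid (Luhn sum mod 10 = 9)


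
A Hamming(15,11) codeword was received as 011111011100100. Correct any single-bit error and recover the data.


Syndrome = 0: no error detected

Data: 11101100100 (no errors)


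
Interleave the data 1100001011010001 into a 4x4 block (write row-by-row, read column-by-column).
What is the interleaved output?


Matrix:
  1100
  0010
  1101
  0001
Read columns: 1010101001000011

1010101001000011


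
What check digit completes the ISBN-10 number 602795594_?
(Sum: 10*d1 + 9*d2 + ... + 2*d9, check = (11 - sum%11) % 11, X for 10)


Weighted sum: 259
259 mod 11 = 6

Check digit: 5


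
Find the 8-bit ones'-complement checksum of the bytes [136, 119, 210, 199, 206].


Sum = 870 mod 256 = 102
Complement = 153

153


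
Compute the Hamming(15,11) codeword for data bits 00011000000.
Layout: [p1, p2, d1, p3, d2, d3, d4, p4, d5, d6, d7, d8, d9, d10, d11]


Parity bits: p1=0, p2=1, p3=1, p4=1

010100111000000


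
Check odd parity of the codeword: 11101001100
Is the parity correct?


Number of 1s: 6

No, parity error (6 ones)


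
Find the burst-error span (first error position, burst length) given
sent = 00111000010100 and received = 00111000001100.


XOR: 00000000011000

Burst at position 9, length 2


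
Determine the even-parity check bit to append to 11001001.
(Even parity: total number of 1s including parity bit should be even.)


Number of 1s in data: 4
Parity bit: 0

0


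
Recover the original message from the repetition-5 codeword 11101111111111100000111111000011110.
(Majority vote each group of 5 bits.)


Groups: 11101, 11111, 11111, 00000, 11111, 10000, 11110
Majority votes: 1110101

1110101


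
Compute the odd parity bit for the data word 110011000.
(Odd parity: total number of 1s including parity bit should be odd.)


Number of 1s in data: 4
Parity bit: 1

1


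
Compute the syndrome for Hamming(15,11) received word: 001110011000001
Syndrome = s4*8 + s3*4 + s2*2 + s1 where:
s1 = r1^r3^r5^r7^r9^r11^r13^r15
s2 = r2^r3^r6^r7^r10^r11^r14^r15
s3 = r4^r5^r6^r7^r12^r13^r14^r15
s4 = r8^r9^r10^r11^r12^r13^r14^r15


s1=0, s2=0, s3=1, s4=1

Syndrome = 12 (error at position 12)


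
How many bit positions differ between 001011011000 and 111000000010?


XOR: 110011011010
Count of 1s: 7

7


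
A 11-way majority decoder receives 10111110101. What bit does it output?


Ones: 8 out of 11
Threshold: 6

1 (8/11 voted 1)


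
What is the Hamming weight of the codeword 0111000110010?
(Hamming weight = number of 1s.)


Counting 1s in 0111000110010

6


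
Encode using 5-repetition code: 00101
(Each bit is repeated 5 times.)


Each bit -> 5 copies

0000000000111110000011111


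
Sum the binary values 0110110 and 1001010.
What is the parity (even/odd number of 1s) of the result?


0110110 = 54
1001010 = 74
Sum = 128 = 10000000
1s count = 1

odd parity (1 ones in 10000000)


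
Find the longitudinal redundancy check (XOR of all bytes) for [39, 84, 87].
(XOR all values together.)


XOR chain: 39 ^ 84 ^ 87 = 36

36


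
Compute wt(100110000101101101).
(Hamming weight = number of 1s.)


Counting 1s in 100110000101101101

9


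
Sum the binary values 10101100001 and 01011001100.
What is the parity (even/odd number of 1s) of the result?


10101100001 = 1377
01011001100 = 716
Sum = 2093 = 100000101101
1s count = 5

odd parity (5 ones in 100000101101)


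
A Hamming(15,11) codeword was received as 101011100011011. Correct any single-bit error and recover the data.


Syndrome = 0: no error detected

Data: 11110011011 (no errors)


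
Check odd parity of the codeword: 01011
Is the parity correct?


Number of 1s: 3

Yes, parity is correct (3 ones)


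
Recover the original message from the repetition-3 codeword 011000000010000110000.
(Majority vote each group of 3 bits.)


Groups: 011, 000, 000, 010, 000, 110, 000
Majority votes: 1000010

1000010


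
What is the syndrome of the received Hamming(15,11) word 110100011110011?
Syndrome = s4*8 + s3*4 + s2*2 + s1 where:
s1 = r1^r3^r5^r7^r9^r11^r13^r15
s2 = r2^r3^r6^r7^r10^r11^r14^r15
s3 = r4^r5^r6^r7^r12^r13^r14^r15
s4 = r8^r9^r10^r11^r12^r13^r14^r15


s1=0, s2=1, s3=1, s4=0

Syndrome = 6 (error at position 6)


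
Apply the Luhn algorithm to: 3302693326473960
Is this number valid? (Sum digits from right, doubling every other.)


Luhn sum = 75
75 mod 10 = 5

Invalid (Luhn sum mod 10 = 5)


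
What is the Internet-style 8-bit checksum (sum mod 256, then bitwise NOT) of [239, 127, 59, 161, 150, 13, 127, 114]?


Sum = 990 mod 256 = 222
Complement = 33

33


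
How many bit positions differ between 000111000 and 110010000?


XOR: 110101000
Count of 1s: 4

4


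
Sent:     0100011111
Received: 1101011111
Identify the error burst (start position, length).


XOR: 1001000000

Burst at position 0, length 4


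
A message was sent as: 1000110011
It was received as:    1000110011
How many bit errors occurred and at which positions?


XOR: 0000000000

0 errors (received matches sent)


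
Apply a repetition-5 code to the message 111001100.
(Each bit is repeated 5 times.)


Each bit -> 5 copies

111111111111111000000000011111111110000000000


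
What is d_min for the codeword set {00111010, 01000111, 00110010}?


Comparing all pairs, minimum distance: 1
Can detect 0 errors, correct 0 errors

1


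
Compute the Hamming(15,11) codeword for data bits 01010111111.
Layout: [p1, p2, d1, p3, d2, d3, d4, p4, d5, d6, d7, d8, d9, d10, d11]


Parity bits: p1=1, p2=1, p3=0, p4=0

110010100111111


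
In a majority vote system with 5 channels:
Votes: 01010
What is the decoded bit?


Ones: 2 out of 5
Threshold: 3

0 (2/5 voted 1)


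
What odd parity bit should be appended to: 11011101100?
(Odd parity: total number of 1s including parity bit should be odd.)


Number of 1s in data: 7
Parity bit: 0

0


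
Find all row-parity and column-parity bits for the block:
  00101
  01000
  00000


Row parities: 010
Column parities: 01101

Row P: 010, Col P: 01101, Corner: 1


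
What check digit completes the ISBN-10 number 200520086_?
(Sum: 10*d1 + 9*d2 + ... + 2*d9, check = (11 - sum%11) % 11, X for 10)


Weighted sum: 103
103 mod 11 = 4

Check digit: 7


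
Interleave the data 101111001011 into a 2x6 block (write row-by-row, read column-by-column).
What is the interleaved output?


Matrix:
  101111
  001011
Read columns: 100011101111

100011101111


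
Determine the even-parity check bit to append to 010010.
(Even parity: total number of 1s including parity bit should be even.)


Number of 1s in data: 2
Parity bit: 0

0


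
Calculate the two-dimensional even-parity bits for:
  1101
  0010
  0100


Row parities: 111
Column parities: 1011

Row P: 111, Col P: 1011, Corner: 1


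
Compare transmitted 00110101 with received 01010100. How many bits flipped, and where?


XOR: 01100001

3 error(s) at position(s): 1, 2, 7


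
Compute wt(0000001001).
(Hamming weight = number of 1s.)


Counting 1s in 0000001001

2


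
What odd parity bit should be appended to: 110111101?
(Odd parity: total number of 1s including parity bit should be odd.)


Number of 1s in data: 7
Parity bit: 0

0


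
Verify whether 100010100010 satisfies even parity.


Number of 1s: 4

Yes, parity is correct (4 ones)


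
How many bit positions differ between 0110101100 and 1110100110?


XOR: 1000001010
Count of 1s: 3

3


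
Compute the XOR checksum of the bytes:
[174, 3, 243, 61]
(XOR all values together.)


XOR chain: 174 ^ 3 ^ 243 ^ 61 = 99

99


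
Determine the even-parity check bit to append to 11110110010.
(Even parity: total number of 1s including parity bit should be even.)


Number of 1s in data: 7
Parity bit: 1

1


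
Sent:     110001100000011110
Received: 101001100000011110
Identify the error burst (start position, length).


XOR: 011000000000000000

Burst at position 1, length 2


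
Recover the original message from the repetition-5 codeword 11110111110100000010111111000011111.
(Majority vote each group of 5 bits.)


Groups: 11110, 11111, 01000, 00010, 11111, 10000, 11111
Majority votes: 1100101

1100101


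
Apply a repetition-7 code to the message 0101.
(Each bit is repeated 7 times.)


Each bit -> 7 copies

0000000111111100000001111111


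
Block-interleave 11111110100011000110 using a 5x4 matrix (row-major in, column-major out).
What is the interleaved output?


Matrix:
  1111
  1110
  1000
  1100
  0110
Read columns: 11110110111100110000

11110110111100110000


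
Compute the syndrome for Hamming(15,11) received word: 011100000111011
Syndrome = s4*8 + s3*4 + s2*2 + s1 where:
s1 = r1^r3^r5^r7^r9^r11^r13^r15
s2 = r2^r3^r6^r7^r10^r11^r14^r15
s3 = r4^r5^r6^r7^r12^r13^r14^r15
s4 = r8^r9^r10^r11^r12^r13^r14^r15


s1=1, s2=0, s3=0, s4=1

Syndrome = 9 (error at position 9)


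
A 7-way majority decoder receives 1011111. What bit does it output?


Ones: 6 out of 7
Threshold: 4

1 (6/7 voted 1)


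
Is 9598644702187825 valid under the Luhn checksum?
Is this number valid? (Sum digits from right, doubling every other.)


Luhn sum = 87
87 mod 10 = 7

Invalid (Luhn sum mod 10 = 7)


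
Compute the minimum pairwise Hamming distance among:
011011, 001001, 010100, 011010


Comparing all pairs, minimum distance: 1
Can detect 0 errors, correct 0 errors

1


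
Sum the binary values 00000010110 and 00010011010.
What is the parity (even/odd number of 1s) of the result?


00000010110 = 22
00010011010 = 154
Sum = 176 = 10110000
1s count = 3

odd parity (3 ones in 10110000)


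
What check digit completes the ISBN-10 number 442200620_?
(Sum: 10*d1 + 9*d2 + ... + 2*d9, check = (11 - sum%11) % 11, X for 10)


Weighted sum: 136
136 mod 11 = 4

Check digit: 7


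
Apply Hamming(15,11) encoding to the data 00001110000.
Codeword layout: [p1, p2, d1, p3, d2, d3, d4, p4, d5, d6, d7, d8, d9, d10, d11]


Parity bits: p1=0, p2=0, p3=0, p4=1

000000011110000


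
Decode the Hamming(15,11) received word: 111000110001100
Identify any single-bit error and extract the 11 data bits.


Syndrome = 14: error at position 14

Data: 10010001110 (corrected bit 14)


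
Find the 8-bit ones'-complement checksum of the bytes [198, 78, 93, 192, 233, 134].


Sum = 928 mod 256 = 160
Complement = 95

95


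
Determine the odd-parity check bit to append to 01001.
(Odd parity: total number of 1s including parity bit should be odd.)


Number of 1s in data: 2
Parity bit: 1

1


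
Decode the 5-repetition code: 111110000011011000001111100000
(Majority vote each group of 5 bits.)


Groups: 11111, 00000, 11011, 00000, 11111, 00000
Majority votes: 101010

101010


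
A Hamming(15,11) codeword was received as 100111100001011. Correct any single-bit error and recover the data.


Syndrome = 12: error at position 12

Data: 01110000011 (corrected bit 12)


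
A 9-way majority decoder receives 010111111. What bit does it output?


Ones: 7 out of 9
Threshold: 5

1 (7/9 voted 1)


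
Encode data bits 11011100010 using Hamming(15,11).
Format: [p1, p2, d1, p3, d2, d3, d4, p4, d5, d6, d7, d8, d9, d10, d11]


Parity bits: p1=0, p2=0, p3=1, p4=1

001110111100010


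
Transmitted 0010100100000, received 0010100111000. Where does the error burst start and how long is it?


XOR: 0000000011000

Burst at position 8, length 2


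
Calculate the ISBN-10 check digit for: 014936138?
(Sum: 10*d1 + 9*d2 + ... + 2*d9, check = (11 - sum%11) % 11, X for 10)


Weighted sum: 181
181 mod 11 = 5

Check digit: 6


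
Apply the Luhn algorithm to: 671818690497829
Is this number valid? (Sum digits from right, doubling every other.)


Luhn sum = 85
85 mod 10 = 5

Invalid (Luhn sum mod 10 = 5)


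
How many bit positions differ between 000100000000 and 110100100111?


XOR: 110000100111
Count of 1s: 6

6


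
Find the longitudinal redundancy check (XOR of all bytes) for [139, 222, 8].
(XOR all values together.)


XOR chain: 139 ^ 222 ^ 8 = 93

93


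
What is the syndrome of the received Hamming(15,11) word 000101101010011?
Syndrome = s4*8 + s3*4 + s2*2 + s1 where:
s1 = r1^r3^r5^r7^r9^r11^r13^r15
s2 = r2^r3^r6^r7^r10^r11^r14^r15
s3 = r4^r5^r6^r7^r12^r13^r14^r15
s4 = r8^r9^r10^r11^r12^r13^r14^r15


s1=0, s2=1, s3=1, s4=0

Syndrome = 6 (error at position 6)


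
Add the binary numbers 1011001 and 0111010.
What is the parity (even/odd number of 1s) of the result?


1011001 = 89
0111010 = 58
Sum = 147 = 10010011
1s count = 4

even parity (4 ones in 10010011)


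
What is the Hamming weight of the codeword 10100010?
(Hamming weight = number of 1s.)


Counting 1s in 10100010

3


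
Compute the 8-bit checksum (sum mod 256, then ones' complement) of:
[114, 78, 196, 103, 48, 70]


Sum = 609 mod 256 = 97
Complement = 158

158


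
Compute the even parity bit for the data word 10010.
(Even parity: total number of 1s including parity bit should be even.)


Number of 1s in data: 2
Parity bit: 0

0


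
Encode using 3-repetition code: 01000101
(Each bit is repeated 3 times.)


Each bit -> 3 copies

000111000000000111000111


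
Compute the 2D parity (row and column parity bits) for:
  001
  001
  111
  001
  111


Row parities: 11111
Column parities: 001

Row P: 11111, Col P: 001, Corner: 1


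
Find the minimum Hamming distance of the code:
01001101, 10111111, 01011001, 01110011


Comparing all pairs, minimum distance: 2
Can detect 1 errors, correct 0 errors

2


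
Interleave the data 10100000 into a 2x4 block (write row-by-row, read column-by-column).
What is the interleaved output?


Matrix:
  1010
  0000
Read columns: 10001000

10001000


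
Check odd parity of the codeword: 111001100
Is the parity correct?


Number of 1s: 5

Yes, parity is correct (5 ones)


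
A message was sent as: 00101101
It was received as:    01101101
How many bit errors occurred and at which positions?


XOR: 01000000

1 error(s) at position(s): 1


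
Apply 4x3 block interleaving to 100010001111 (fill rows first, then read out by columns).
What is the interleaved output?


Matrix:
  100
  010
  001
  111
Read columns: 100101010011

100101010011


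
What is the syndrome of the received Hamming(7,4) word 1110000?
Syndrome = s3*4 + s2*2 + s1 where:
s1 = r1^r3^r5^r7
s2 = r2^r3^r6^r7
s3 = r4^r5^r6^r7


s1=0, s2=0, s3=0

Syndrome = 0 (no error)


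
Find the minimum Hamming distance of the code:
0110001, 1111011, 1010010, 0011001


Comparing all pairs, minimum distance: 2
Can detect 1 errors, correct 0 errors

2


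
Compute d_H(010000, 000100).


XOR: 010100
Count of 1s: 2

2


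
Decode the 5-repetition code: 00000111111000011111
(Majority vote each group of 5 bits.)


Groups: 00000, 11111, 10000, 11111
Majority votes: 0101

0101


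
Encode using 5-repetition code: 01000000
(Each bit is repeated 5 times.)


Each bit -> 5 copies

0000011111000000000000000000000000000000


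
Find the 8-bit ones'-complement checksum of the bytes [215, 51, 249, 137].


Sum = 652 mod 256 = 140
Complement = 115

115


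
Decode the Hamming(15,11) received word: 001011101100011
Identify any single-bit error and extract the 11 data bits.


Syndrome = 5: error at position 5

Data: 10111100011 (corrected bit 5)
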